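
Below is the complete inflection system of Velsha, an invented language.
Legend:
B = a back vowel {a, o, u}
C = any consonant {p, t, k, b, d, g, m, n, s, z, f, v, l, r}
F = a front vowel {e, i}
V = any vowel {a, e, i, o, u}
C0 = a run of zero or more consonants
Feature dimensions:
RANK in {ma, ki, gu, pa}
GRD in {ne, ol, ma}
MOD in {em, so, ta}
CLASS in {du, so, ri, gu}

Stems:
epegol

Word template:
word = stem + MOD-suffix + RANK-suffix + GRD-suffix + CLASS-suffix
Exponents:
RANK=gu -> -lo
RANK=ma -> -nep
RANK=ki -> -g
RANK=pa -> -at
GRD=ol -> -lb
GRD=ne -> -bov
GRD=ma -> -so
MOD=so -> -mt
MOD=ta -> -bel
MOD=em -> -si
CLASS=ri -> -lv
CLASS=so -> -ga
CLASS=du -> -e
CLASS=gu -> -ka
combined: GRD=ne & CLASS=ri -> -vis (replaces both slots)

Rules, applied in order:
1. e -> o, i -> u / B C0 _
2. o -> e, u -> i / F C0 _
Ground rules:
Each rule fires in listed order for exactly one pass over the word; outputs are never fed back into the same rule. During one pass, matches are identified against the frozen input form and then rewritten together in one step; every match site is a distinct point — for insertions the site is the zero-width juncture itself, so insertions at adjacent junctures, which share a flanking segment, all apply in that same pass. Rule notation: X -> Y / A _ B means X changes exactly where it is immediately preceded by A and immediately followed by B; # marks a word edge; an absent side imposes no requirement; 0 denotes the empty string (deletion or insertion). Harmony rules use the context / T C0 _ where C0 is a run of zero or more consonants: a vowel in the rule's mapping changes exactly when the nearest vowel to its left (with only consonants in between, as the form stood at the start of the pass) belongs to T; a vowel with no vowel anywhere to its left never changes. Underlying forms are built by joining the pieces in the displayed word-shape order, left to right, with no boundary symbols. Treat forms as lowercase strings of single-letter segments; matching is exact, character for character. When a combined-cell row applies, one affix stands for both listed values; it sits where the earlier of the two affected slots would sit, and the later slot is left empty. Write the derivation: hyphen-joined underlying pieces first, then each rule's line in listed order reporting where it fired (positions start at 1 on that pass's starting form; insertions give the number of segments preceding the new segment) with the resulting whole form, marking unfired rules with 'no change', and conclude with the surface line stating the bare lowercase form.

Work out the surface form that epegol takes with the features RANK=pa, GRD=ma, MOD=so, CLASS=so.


underlying: epegol-mt-at-so-ga
1. e -> o, i -> u / B C0 _: no change
2. o -> e, u -> i / F C0 _: fires at position(s) 5: epegelmtatsoga
surface: epegelmtatsoga


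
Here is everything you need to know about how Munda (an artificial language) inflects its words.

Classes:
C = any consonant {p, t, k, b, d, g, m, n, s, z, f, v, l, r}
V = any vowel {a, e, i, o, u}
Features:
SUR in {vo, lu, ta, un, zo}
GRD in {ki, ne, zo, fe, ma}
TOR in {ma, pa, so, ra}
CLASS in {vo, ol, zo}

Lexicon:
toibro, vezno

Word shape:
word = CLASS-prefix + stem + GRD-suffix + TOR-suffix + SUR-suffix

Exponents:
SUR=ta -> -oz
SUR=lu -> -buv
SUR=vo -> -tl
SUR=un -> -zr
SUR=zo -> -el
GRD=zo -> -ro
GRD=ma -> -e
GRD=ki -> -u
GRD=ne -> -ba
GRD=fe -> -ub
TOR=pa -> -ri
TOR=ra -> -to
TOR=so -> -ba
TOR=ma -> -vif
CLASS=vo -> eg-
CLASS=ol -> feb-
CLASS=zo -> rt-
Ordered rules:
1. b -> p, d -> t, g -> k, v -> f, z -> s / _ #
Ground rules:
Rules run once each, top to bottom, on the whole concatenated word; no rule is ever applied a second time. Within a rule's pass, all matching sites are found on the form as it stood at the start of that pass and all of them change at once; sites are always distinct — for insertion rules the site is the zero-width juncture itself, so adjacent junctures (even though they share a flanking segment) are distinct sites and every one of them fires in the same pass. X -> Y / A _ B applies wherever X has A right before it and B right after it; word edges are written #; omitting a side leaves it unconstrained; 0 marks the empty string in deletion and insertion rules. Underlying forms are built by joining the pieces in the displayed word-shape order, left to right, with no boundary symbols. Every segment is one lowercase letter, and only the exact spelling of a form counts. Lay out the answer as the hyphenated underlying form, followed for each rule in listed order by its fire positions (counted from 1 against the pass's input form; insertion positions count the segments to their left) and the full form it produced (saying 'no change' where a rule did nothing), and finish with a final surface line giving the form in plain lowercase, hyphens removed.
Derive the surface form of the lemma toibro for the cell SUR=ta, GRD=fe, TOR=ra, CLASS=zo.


underlying: rt-toibro-ub-to-oz
1. b -> p, d -> t, g -> k, v -> f, z -> s / _ #: fires at position(s) 14: rttoibroubtoos
surface: rttoibroubtoos


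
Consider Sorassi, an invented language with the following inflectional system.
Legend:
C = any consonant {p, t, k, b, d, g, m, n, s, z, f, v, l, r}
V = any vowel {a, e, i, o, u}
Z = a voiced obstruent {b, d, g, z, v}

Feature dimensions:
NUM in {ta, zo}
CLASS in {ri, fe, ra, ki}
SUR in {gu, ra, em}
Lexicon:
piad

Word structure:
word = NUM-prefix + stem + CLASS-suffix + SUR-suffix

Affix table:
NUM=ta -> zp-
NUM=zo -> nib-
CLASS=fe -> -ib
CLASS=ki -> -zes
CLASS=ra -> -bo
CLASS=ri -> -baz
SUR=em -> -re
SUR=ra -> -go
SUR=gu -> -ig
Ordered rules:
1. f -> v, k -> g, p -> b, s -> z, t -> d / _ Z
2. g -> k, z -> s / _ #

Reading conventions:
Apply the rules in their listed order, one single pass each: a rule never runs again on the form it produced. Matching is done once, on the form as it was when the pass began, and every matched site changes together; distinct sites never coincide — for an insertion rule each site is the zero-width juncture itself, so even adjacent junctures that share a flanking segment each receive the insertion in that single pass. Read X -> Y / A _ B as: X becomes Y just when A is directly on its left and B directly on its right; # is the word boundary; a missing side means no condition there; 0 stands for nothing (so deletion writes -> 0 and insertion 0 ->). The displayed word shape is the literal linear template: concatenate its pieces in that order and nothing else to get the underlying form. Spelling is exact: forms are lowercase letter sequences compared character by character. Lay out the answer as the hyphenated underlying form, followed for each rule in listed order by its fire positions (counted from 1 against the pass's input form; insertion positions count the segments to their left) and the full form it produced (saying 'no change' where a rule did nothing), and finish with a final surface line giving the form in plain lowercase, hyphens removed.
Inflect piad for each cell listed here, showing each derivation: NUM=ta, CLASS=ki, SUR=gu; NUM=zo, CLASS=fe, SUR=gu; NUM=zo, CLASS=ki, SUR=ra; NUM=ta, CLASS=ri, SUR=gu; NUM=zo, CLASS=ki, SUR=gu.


cell NUM=ta, CLASS=ki, SUR=gu:
underlying: zp-piad-zes-ig
1. f -> v, k -> g, p -> b, s -> z, t -> d / _ Z: no change
2. g -> k, z -> s / _ #: fires at position(s) 11: zppiadzesik
surface: zppiadzesik

cell NUM=zo, CLASS=fe, SUR=gu:
underlying: nib-piad-ib-ig
1. f -> v, k -> g, p -> b, s -> z, t -> d / _ Z: no change
2. g -> k, z -> s / _ #: fires at position(s) 11: nibpiadibik
surface: nibpiadibik

cell NUM=zo, CLASS=ki, SUR=ra:
underlying: nib-piad-zes-go
1. f -> v, k -> g, p -> b, s -> z, t -> d / _ Z: fires at position(s) 10: nibpiadzezgo
2. g -> k, z -> s / _ #: no change
surface: nibpiadzezgo

cell NUM=ta, CLASS=ri, SUR=gu:
underlying: zp-piad-baz-ig
1. f -> v, k -> g, p -> b, s -> z, t -> d / _ Z: no change
2. g -> k, z -> s / _ #: fires at position(s) 11: zppiadbazik
surface: zppiadbazik

cell NUM=zo, CLASS=ki, SUR=gu:
underlying: nib-piad-zes-ig
1. f -> v, k -> g, p -> b, s -> z, t -> d / _ Z: no change
2. g -> k, z -> s / _ #: fires at position(s) 12: nibpiadzesik
surface: nibpiadzesik


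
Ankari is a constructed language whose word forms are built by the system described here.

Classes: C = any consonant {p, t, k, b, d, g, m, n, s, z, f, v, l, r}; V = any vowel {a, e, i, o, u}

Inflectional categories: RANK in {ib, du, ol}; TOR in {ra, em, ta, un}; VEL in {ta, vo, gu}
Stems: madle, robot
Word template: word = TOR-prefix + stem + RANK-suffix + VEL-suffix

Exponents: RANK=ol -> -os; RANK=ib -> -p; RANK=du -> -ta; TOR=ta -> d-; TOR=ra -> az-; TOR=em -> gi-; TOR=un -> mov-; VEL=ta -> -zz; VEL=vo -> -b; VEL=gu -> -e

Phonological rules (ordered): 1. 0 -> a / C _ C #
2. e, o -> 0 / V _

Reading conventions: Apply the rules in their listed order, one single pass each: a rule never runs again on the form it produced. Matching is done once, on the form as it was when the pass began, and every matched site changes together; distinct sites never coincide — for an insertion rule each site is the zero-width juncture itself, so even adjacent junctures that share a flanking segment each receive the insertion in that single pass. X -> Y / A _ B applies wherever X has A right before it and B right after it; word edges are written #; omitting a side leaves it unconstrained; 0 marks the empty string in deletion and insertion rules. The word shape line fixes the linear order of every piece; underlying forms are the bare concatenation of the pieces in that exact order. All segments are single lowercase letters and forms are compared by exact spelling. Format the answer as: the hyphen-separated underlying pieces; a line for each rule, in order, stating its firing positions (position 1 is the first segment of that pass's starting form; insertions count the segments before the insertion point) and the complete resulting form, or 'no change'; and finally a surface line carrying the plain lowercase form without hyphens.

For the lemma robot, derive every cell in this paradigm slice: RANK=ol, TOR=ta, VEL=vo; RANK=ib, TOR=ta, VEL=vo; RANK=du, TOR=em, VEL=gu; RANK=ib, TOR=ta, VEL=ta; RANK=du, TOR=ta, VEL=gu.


cell RANK=ol, TOR=ta, VEL=vo:
underlying: d-robot-os-b
1. 0 -> a / C _ C #: inserts after position(s) 8: drobotosab
2. e, o -> 0 / V _: no change
surface: drobotosab

cell RANK=ib, TOR=ta, VEL=vo:
underlying: d-robot-p-b
1. 0 -> a / C _ C #: inserts after position(s) 7: drobotpab
2. e, o -> 0 / V _: no change
surface: drobotpab

cell RANK=du, TOR=em, VEL=gu:
underlying: gi-robot-ta-e
1. 0 -> a / C _ C #: no change
2. e, o -> 0 / V _: fires at position(s) 10: girobotta
surface: girobotta

cell RANK=ib, TOR=ta, VEL=ta:
underlying: d-robot-p-zz
1. 0 -> a / C _ C #: inserts after position(s) 8: drobotpzaz
2. e, o -> 0 / V _: no change
surface: drobotpzaz

cell RANK=du, TOR=ta, VEL=gu:
underlying: d-robot-ta-e
1. 0 -> a / C _ C #: no change
2. e, o -> 0 / V _: fires at position(s) 9: drobotta
surface: drobotta


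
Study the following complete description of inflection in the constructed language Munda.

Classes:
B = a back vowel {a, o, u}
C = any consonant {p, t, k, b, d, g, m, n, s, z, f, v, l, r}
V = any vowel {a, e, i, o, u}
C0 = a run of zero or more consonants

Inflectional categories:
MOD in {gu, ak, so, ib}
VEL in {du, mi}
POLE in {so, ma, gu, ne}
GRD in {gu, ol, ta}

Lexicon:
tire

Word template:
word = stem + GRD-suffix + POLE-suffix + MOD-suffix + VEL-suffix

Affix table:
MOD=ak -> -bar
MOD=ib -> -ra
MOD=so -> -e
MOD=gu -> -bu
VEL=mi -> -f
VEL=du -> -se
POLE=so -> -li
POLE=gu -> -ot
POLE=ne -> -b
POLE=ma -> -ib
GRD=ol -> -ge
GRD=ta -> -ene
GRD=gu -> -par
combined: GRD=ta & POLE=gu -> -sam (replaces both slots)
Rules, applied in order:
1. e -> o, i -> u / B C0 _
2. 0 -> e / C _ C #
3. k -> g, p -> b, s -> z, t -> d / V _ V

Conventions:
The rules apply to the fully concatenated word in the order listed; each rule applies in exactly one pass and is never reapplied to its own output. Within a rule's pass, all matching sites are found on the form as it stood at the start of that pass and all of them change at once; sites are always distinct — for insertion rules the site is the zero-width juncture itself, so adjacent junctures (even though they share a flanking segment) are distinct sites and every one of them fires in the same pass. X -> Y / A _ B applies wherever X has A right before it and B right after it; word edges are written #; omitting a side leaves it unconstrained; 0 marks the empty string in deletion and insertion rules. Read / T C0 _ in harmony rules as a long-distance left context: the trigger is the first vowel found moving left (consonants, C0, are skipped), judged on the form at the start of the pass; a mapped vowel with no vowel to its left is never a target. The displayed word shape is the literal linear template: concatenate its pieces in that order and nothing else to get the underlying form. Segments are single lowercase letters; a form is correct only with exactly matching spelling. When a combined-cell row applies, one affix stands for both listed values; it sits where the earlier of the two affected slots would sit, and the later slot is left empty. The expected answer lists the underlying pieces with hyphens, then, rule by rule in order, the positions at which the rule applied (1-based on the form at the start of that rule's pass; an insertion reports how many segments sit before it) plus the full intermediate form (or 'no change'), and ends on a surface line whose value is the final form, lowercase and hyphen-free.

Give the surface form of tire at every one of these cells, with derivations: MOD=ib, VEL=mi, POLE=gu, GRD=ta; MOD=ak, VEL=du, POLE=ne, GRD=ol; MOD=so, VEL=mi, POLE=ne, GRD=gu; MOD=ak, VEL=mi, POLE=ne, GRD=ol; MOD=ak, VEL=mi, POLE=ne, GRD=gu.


cell MOD=ib, VEL=mi, POLE=gu, GRD=ta:
underlying: tire-sam-ra-f
1. e -> o, i -> u / B C0 _: no change
2. 0 -> e / C _ C #: no change
3. k -> g, p -> b, s -> z, t -> d / V _ V: fires at position(s) 5: tirezamraf
surface: tirezamraf

cell MOD=ak, VEL=du, POLE=ne, GRD=ol:
underlying: tire-ge-b-bar-se
1. e -> o, i -> u / B C0 _: fires at position(s) 12: tiregebbarso
2. 0 -> e / C _ C #: no change
3. k -> g, p -> b, s -> z, t -> d / V _ V: no change
surface: tiregebbarso

cell MOD=so, VEL=mi, POLE=ne, GRD=gu:
underlying: tire-par-b-e-f
1. e -> o, i -> u / B C0 _: fires at position(s) 9: tireparbof
2. 0 -> e / C _ C #: no change
3. k -> g, p -> b, s -> z, t -> d / V _ V: fires at position(s) 5: tirebarbof
surface: tirebarbof

cell MOD=ak, VEL=mi, POLE=ne, GRD=ol:
underlying: tire-ge-b-bar-f
1. e -> o, i -> u / B C0 _: no change
2. 0 -> e / C _ C #: inserts after position(s) 10: tiregebbaref
3. k -> g, p -> b, s -> z, t -> d / V _ V: no change
surface: tiregebbaref

cell MOD=ak, VEL=mi, POLE=ne, GRD=gu:
underlying: tire-par-b-bar-f
1. e -> o, i -> u / B C0 _: no change
2. 0 -> e / C _ C #: inserts after position(s) 11: tireparbbaref
3. k -> g, p -> b, s -> z, t -> d / V _ V: fires at position(s) 5: tirebarbbaref
surface: tirebarbbaref


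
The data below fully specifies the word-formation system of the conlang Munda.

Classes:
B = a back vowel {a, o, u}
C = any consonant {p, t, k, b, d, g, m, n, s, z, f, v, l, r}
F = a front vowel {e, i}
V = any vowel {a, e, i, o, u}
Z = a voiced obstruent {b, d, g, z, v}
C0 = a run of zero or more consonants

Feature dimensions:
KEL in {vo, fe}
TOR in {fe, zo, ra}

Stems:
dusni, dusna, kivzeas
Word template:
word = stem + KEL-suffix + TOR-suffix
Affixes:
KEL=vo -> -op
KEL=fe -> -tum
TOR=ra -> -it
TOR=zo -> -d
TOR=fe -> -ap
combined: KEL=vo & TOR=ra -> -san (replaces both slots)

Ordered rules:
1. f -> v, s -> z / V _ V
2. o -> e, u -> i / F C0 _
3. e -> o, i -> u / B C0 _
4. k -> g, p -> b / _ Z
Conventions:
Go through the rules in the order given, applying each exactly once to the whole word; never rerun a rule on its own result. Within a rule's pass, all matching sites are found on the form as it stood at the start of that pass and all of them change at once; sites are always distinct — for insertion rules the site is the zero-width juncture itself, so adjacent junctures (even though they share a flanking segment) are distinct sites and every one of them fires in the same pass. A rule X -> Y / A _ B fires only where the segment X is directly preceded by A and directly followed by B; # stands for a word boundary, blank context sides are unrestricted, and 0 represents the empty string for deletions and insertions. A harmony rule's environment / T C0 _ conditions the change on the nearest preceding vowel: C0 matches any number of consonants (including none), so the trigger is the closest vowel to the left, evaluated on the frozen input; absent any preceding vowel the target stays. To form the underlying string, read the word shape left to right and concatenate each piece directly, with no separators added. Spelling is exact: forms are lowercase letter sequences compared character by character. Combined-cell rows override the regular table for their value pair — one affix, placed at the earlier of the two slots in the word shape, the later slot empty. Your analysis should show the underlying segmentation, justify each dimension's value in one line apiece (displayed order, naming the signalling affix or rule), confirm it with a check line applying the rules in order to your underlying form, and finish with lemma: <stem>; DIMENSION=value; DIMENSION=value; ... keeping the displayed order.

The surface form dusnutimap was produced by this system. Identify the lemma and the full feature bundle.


underlying: dusni-tum-ap
KEL=fe - signalled by the affix -tum
TOR=fe - signalled by the affix -ap
check: dusnitumap -> dusnitumap -> dusnitimap -> dusnutimap -> dusnutimap
lemma: dusni; KEL=fe; TOR=fe


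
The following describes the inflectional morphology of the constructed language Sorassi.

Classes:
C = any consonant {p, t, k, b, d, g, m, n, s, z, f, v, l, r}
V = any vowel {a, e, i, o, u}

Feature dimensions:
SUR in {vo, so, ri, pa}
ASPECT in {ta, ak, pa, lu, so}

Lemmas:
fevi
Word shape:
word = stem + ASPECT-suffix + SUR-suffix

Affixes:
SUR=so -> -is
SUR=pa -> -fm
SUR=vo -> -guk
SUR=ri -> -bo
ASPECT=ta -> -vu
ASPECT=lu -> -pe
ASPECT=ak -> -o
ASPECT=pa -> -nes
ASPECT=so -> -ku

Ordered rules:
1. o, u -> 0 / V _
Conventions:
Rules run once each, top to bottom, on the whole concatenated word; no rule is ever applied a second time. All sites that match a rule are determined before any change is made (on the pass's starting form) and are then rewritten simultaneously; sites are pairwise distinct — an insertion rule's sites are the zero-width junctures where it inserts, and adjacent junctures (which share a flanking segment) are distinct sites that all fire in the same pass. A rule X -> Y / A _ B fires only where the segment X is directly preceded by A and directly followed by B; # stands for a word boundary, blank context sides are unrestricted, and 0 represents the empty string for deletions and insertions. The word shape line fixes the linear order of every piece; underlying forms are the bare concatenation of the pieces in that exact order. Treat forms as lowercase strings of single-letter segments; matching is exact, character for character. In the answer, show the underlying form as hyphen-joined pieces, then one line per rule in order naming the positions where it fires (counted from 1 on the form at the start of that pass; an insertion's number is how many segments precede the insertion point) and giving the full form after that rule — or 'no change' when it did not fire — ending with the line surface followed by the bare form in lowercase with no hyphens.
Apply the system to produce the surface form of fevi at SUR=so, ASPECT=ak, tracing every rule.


underlying: fevi-o-is
1. o, u -> 0 / V _: fires at position(s) 5: feviis
surface: feviis


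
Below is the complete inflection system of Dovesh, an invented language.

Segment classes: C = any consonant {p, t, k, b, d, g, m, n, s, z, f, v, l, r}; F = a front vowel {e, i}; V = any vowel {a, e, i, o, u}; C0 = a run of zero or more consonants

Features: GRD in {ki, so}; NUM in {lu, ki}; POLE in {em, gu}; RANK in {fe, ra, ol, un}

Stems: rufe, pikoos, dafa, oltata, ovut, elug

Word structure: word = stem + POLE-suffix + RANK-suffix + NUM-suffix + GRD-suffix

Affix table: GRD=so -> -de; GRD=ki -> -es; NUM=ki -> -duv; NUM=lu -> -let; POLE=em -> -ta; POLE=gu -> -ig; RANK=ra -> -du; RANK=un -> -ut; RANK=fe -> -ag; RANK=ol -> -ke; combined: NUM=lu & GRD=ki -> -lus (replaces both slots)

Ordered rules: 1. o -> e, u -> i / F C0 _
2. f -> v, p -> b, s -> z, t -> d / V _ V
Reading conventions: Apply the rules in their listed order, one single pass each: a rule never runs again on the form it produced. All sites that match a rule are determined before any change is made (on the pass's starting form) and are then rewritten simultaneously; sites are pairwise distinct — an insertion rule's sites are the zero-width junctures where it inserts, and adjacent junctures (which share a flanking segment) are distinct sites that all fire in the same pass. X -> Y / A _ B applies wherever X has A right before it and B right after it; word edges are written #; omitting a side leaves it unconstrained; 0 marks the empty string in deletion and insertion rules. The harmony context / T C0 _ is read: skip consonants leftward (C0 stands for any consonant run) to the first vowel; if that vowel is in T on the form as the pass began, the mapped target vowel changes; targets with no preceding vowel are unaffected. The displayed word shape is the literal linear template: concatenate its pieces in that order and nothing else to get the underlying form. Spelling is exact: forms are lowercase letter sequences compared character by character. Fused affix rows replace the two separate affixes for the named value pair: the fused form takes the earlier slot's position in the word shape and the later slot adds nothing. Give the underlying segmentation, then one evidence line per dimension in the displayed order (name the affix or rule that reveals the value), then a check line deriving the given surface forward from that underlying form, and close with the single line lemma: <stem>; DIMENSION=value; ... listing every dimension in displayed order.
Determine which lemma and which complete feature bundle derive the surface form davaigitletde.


underlying: dafa-ig-ut-let-de
GRD=so - signalled by the affix -de
NUM=lu - signalled by the affix -let
POLE=gu - signalled by the affix -ig
RANK=un - signalled by the affix -ut
check: dafaigutletde -> dafaigitletde -> davaigitletde
lemma: dafa; GRD=so; NUM=lu; POLE=gu; RANK=un


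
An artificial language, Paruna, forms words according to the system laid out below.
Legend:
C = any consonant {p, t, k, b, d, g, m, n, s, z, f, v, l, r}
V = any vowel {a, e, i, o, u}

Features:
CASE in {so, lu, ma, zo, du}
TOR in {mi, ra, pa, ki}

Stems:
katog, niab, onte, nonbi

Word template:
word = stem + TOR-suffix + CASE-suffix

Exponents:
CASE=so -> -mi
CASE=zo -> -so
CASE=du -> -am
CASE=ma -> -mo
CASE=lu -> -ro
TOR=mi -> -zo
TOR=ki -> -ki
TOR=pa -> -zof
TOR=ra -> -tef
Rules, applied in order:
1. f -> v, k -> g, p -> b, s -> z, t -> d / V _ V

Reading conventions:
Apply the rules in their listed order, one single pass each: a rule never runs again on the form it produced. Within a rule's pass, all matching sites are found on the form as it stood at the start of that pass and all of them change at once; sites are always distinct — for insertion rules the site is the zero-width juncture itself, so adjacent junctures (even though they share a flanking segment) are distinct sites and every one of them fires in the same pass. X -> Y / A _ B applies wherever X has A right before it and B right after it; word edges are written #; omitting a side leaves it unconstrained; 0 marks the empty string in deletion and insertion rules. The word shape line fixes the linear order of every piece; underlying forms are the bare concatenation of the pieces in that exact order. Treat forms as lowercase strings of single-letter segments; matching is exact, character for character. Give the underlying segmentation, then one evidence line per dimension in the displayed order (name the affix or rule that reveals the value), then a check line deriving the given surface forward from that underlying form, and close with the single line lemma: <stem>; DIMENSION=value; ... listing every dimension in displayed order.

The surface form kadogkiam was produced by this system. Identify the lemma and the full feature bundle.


underlying: katog-ki-am
CASE=du - signalled by the affix -am
TOR=ki - signalled by the affix -ki
check: katogkiam -> kadogkiam
lemma: katog; CASE=du; TOR=ki


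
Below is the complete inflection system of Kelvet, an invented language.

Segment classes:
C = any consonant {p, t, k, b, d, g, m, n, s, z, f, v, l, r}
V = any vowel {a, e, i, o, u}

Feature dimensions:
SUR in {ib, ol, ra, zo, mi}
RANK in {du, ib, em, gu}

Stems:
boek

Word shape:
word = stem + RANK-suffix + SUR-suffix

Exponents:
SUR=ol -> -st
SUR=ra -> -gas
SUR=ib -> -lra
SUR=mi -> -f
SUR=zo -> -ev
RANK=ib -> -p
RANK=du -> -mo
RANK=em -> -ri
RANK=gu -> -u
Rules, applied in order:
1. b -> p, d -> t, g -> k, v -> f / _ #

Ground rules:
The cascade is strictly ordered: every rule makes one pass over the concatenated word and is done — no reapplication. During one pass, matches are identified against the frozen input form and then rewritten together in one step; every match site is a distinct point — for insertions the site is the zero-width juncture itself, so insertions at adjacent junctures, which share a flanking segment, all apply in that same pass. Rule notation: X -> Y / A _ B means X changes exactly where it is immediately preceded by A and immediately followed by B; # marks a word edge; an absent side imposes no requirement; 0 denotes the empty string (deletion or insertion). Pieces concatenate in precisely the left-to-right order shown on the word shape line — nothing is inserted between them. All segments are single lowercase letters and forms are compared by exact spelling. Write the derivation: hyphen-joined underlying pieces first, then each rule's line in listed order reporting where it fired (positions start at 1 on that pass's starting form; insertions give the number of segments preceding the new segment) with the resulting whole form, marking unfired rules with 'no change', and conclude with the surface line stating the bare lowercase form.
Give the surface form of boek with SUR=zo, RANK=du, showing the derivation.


underlying: boek-mo-ev
1. b -> p, d -> t, g -> k, v -> f / _ #: fires at position(s) 8: boekmoef
surface: boekmoef


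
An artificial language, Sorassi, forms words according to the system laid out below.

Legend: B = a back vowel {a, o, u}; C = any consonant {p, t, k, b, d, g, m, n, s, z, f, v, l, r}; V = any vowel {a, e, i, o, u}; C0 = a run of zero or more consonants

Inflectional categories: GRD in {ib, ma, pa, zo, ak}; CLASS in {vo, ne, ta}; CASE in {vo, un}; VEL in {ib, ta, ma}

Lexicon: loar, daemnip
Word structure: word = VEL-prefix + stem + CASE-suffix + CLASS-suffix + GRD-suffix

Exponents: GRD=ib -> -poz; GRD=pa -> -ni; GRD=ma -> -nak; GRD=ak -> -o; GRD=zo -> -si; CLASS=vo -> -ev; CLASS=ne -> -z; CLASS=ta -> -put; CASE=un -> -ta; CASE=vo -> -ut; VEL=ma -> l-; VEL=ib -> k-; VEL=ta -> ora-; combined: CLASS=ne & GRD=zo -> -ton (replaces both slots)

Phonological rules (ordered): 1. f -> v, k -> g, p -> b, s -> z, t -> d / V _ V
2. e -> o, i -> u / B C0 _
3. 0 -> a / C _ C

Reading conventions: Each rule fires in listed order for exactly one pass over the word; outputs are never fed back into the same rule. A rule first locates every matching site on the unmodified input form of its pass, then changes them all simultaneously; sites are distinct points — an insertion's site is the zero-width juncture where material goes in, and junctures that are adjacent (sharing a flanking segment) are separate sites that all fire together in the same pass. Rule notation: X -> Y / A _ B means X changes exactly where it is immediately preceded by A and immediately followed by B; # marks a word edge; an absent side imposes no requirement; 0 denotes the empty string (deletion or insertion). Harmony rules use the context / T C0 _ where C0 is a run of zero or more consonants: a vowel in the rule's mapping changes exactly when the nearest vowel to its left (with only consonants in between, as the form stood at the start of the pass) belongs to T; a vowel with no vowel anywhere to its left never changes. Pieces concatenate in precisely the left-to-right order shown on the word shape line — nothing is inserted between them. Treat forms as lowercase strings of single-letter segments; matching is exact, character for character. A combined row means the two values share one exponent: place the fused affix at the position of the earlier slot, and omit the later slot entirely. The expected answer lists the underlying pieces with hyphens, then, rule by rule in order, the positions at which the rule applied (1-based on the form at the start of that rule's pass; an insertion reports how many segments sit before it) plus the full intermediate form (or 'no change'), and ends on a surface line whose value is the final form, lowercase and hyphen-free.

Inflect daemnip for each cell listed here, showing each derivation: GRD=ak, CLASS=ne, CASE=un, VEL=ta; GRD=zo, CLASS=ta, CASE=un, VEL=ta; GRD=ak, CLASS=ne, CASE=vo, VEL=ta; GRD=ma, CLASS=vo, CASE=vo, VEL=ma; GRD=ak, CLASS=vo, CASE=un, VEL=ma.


cell GRD=ak, CLASS=ne, CASE=un, VEL=ta:
underlying: ora-daemnip-ta-z-o
1. f -> v, k -> g, p -> b, s -> z, t -> d / V _ V: no change
2. e -> o, i -> u / B C0 _: fires at position(s) 6: oradaomniptazo
3. 0 -> a / C _ C: inserts after position(s) 7, 10: oradaomanipatazo
surface: oradaomanipatazo

cell GRD=zo, CLASS=ta, CASE=un, VEL=ta:
underlying: ora-daemnip-ta-put-si
1. f -> v, k -> g, p -> b, s -> z, t -> d / V _ V: fires at position(s) 13: oradaemniptabutsi
2. e -> o, i -> u / B C0 _: fires at position(s) 6, 17: oradaomniptabutsu
3. 0 -> a / C _ C: inserts after position(s) 7, 10, 15: oradaomanipatabutasu
surface: oradaomanipatabutasu

cell GRD=ak, CLASS=ne, CASE=vo, VEL=ta:
underlying: ora-daemnip-ut-z-o
1. f -> v, k -> g, p -> b, s -> z, t -> d / V _ V: fires at position(s) 10: oradaemnibutzo
2. e -> o, i -> u / B C0 _: fires at position(s) 6: oradaomnibutzo
3. 0 -> a / C _ C: inserts after position(s) 7, 12: oradaomanibutazo
surface: oradaomanibutazo

cell GRD=ma, CLASS=vo, CASE=vo, VEL=ma:
underlying: l-daemnip-ut-ev-nak
1. f -> v, k -> g, p -> b, s -> z, t -> d / V _ V: fires at position(s) 8, 10: ldaemnibudevnak
2. e -> o, i -> u / B C0 _: fires at position(s) 4, 11: ldaomnibudovnak
3. 0 -> a / C _ C: inserts after position(s) 1, 5, 12: ladaomanibudovanak
surface: ladaomanibudovanak

cell GRD=ak, CLASS=vo, CASE=un, VEL=ma:
underlying: l-daemnip-ta-ev-o
1. f -> v, k -> g, p -> b, s -> z, t -> d / V _ V: no change
2. e -> o, i -> u / B C0 _: fires at position(s) 4, 11: ldaomniptaovo
3. 0 -> a / C _ C: inserts after position(s) 1, 5, 8: ladaomanipataovo
surface: ladaomanipataovo


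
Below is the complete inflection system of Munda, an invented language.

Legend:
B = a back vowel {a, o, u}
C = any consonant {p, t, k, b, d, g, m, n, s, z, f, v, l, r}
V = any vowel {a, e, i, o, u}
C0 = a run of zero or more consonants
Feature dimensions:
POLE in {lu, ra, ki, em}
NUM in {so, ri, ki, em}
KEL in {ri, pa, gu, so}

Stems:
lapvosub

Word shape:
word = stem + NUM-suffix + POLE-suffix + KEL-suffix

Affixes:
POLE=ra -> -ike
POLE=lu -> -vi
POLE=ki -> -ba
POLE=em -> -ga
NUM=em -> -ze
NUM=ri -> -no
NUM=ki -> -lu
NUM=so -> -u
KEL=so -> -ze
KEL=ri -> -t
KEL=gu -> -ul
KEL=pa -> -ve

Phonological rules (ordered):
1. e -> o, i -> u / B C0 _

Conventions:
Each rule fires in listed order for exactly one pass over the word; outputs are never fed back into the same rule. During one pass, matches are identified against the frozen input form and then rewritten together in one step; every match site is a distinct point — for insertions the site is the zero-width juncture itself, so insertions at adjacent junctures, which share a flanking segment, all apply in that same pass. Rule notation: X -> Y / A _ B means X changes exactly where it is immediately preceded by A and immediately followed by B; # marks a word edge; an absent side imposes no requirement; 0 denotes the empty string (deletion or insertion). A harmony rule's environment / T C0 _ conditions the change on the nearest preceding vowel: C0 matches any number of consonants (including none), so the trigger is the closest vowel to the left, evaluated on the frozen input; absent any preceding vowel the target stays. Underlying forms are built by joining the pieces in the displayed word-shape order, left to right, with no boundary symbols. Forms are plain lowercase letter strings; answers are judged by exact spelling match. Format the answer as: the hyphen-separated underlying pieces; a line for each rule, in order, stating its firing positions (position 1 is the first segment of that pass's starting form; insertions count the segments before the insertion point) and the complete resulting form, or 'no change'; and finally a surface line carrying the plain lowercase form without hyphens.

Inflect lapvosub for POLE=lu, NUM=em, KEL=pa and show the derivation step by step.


underlying: lapvosub-ze-vi-ve
1. e -> o, i -> u / B C0 _: fires at position(s) 10: lapvosubzovive
surface: lapvosubzovive


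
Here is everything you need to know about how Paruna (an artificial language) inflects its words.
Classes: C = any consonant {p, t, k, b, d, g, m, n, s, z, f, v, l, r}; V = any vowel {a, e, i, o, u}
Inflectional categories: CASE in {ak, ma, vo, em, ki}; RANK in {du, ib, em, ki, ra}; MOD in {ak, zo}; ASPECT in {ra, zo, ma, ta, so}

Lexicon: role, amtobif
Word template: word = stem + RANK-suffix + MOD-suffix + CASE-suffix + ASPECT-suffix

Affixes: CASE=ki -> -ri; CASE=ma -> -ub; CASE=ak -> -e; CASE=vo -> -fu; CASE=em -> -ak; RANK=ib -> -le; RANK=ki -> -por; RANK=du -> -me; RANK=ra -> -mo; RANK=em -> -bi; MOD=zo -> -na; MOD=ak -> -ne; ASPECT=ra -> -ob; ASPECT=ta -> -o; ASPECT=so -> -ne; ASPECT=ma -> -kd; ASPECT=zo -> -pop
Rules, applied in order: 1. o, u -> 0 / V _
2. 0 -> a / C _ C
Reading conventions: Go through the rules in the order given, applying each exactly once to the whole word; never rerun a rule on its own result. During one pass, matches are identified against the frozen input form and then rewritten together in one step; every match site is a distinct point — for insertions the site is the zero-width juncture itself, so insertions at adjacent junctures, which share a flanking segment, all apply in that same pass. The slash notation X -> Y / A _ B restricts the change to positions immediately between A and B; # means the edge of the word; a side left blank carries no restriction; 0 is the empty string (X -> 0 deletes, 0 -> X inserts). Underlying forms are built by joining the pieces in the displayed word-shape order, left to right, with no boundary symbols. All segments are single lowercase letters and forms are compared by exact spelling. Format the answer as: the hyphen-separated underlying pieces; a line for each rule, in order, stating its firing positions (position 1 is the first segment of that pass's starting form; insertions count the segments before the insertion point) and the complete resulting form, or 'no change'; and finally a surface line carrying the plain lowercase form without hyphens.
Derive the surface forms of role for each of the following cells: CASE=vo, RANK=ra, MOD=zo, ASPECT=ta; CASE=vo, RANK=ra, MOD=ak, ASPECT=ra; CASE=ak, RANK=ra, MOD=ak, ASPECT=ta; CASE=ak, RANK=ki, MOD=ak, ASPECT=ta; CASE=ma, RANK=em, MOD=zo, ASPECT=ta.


cell CASE=vo, RANK=ra, MOD=zo, ASPECT=ta:
underlying: role-mo-na-fu-o
1. o, u -> 0 / V _: fires at position(s) 11: rolemonafu
2. 0 -> a / C _ C: no change
surface: rolemonafu

cell CASE=vo, RANK=ra, MOD=ak, ASPECT=ra:
underlying: role-mo-ne-fu-ob
1. o, u -> 0 / V _: fires at position(s) 11: rolemonefub
2. 0 -> a / C _ C: no change
surface: rolemonefub

cell CASE=ak, RANK=ra, MOD=ak, ASPECT=ta:
underlying: role-mo-ne-e-o
1. o, u -> 0 / V _: fires at position(s) 10: rolemonee
2. 0 -> a / C _ C: no change
surface: rolemonee

cell CASE=ak, RANK=ki, MOD=ak, ASPECT=ta:
underlying: role-por-ne-e-o
1. o, u -> 0 / V _: fires at position(s) 11: rolepornee
2. 0 -> a / C _ C: inserts after position(s) 7: roleporanee
surface: roleporanee

cell CASE=ma, RANK=em, MOD=zo, ASPECT=ta:
underlying: role-bi-na-ub-o
1. o, u -> 0 / V _: fires at position(s) 9: rolebinabo
2. 0 -> a / C _ C: no change
surface: rolebinabo


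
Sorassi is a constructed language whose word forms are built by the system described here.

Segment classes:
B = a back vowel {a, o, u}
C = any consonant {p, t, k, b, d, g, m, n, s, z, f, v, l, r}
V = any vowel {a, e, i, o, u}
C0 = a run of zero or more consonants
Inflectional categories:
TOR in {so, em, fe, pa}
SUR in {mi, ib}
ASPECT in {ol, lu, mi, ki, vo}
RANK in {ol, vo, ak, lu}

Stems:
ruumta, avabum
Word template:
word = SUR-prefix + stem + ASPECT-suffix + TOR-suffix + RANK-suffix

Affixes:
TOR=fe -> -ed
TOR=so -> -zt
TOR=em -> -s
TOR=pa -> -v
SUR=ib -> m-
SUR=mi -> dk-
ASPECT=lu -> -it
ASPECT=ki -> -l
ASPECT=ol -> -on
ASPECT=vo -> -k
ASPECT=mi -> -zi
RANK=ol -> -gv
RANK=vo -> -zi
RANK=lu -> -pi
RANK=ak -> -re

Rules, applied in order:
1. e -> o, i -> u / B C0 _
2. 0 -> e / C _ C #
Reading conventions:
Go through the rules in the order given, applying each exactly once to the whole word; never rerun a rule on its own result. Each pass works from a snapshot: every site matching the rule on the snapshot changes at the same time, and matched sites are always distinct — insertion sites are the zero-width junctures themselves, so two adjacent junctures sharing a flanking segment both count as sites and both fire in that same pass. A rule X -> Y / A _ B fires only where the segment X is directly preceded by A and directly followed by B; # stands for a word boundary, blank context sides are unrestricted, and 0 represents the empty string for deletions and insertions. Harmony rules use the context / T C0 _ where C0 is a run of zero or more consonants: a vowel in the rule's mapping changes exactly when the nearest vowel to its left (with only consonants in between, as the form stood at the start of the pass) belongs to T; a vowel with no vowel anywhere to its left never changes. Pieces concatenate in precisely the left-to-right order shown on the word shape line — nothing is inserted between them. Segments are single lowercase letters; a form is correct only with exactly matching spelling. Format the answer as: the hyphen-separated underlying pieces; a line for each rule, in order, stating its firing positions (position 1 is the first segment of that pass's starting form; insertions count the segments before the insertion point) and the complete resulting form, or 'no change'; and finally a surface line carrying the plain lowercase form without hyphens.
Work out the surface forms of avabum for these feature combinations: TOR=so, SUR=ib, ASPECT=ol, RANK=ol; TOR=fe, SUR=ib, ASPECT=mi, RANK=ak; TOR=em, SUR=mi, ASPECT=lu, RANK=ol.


cell TOR=so, SUR=ib, ASPECT=ol, RANK=ol:
underlying: m-avabum-on-zt-gv
1. e -> o, i -> u / B C0 _: no change
2. 0 -> e / C _ C #: inserts after position(s) 12: mavabumonztgev
surface: mavabumonztgev

cell TOR=fe, SUR=ib, ASPECT=mi, RANK=ak:
underlying: m-avabum-zi-ed-re
1. e -> o, i -> u / B C0 _: fires at position(s) 9: mavabumzuedre
2. 0 -> e / C _ C #: no change
surface: mavabumzuedre

cell TOR=em, SUR=mi, ASPECT=lu, RANK=ol:
underlying: dk-avabum-it-s-gv
1. e -> o, i -> u / B C0 _: fires at position(s) 9: dkavabumutsgv
2. 0 -> e / C _ C #: inserts after position(s) 12: dkavabumutsgev
surface: dkavabumutsgev


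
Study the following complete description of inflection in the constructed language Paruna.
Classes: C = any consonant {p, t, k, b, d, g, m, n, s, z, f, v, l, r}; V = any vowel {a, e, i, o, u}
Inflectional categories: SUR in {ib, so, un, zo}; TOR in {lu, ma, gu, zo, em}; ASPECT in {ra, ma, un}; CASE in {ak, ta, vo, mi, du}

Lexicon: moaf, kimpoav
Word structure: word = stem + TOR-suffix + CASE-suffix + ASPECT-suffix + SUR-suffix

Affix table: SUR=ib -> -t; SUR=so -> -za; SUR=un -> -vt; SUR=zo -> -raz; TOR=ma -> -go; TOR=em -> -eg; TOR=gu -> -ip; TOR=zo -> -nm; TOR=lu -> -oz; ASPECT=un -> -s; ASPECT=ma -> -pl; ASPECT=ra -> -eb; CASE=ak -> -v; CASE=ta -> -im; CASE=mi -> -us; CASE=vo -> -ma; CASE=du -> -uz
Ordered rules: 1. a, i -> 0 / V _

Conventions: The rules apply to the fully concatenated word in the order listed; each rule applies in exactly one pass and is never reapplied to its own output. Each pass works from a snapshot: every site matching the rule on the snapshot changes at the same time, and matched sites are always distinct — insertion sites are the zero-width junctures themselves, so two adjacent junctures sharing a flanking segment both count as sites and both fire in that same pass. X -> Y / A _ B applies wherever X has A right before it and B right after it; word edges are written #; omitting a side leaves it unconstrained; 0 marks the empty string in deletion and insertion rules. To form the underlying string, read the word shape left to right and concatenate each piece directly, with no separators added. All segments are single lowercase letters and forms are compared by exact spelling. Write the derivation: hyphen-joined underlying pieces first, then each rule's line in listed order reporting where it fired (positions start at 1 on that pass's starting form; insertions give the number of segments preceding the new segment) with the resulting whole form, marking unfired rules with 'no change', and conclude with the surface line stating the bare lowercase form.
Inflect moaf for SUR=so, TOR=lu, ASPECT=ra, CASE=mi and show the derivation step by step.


underlying: moaf-oz-us-eb-za
1. a, i -> 0 / V _: fires at position(s) 3: mofozusebza
surface: mofozusebza
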